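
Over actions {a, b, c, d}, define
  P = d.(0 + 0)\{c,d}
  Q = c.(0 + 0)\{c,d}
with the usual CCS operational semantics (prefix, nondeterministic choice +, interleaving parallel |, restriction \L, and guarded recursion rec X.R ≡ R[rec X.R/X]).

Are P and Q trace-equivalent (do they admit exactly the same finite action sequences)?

P's transition system — 2 states:
  u0 = d.(0 + 0)\{c,d} has moves --d--▸ u1
  u1 = (0 + 0)\{c,d} has moves ·
Q's transition system — 2 states:
  v0 = c.(0 + 0)\{c,d} has moves --c--▸ v1
  v1 = (0 + 0)\{c,d} has moves ·
Run σ = ⟨d⟩ on P: start {u0}
  step 1 (d): {u1}
  ✓ P
Run σ = ⟨d⟩ on Q: start {v0}
  step 1 (d): ∅ (Q stuck)

NO — witness ⟨d⟩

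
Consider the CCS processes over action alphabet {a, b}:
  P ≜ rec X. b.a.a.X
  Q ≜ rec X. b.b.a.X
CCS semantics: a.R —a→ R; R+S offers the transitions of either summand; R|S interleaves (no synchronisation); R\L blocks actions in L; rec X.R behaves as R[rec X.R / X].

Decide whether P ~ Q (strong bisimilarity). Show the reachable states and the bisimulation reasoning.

P's transition system — 3 states:
  s0 = rec X. b.a.a.X ⊢ ··b··> s1
  s1 = a.a.(rec X. b.a.a.X) ⊢ ··a··> s2
  s2 = a.(rec X. b.a.a.X) ⊢ ··a··> s0
Q's transition system — 3 states:
  t0 = rec X. b.b.a.X ⊢ ··b··> t1
  t1 = b.a.(rec X. b.b.a.X) ⊢ ··b··> t2
  t2 = a.(rec X. b.b.a.X) ⊢ ··a··> t0
Bisimilarity quotient blocks:
  B0 = {s0}
  B1 = {s1}
  B2 = {s2}
  B3 = {t0}
  B4 = {t1}
  B5 = {t2}
s0 ∈ B0, t0 ∈ B3 → different blocks

NO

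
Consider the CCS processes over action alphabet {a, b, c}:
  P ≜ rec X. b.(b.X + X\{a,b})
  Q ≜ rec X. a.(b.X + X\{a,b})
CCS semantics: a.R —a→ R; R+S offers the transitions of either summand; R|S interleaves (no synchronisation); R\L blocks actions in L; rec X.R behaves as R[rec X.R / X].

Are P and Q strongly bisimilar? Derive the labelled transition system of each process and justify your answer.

not bisimilar

Reachable graph of P (2 states):
  u0 = rec X. b.(b.X + X\{a,b}) → -b-> u1
  u1 = b.(rec X. b.(b.X + X\{a,b})) + (rec X. b.(b.X + X\{a,b}))\{a,b} → -b-> u0
Reachable graph of Q (2 states):
  v0 = rec X. a.(b.X + X\{a,b}) → -a-> v1
  v1 = b.(rec X. a.(b.X + X\{a,b})) + (rec X. a.(b.X + X\{a,b}))\{a,b} → -b-> v0
Bisimilarity quotient blocks:
  B0 = {u0, u1}
  B1 = {v0}
  B2 = {v1}
u0 ∈ B0, v0 ∈ B1 → different blocks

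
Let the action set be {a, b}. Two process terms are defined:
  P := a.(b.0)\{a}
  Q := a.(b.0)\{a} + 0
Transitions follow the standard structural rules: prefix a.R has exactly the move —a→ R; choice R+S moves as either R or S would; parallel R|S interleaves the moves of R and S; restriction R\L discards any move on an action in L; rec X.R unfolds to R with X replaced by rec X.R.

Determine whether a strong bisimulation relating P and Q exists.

P's transition system — 3 states:
  m0 = a.(b.0)\{a} ⊢ =a=> m1
  m1 = (b.0)\{a} ⊢ =b=> m2
  m2 = 0\{a} ⊢ ∅
Q's transition system — 3 states:
  n0 = a.(b.0)\{a} + 0 ⊢ =a=> n1
  n1 = (b.0)\{a} ⊢ =b=> n2
  n2 = 0\{a} ⊢ ∅
Coarsest stable partition (strong bisimilarity classes):
  B0 = {m0, n0}
  B1 = {m1, n1}
  B2 = {m2, n2}
m0 ∈ B0, n0 ∈ B0 → same block

YES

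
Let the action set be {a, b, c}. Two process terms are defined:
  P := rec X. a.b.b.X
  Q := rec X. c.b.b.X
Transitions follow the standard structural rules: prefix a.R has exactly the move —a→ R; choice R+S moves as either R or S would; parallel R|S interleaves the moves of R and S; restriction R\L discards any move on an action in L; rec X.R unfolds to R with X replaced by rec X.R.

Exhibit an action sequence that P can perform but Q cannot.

P's transition system — 3 states:
  s0 = rec X. a.b.b.X :: --a--▸ s1
  s1 = b.b.(rec X. a.b.b.X) :: --b--▸ s2
  s2 = b.(rec X. a.b.b.X) :: --b--▸ s0
Q's transition system — 3 states:
  t0 = rec X. c.b.b.X :: --c--▸ t1
  t1 = b.b.(rec X. c.b.b.X) :: --b--▸ t2
  t2 = b.(rec X. c.b.b.X) :: --b--▸ t0
Run σ = ⟨a⟩ on P: start {s0}
  step 1 (a): {s1}
  — P admits the full trace.
Run σ = ⟨a⟩ on Q: start {t0}
  step 1 (a): ∅ (Q stuck)

a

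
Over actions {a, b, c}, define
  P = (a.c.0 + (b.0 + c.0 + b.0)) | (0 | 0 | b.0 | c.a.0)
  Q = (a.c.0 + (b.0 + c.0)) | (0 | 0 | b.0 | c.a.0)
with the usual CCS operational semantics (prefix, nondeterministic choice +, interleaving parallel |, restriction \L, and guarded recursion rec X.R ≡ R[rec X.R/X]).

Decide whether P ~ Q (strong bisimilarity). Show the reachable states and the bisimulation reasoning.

Reachable graph of P (18 states):
  u0 = (a.c.0 + (b.0 + c.0 + b.0)) | (0 | 0 | b.0 | c.a.0) ⊢ —a→ u1, —b→ u2, —b→ u3, —c→ u3, —c→ u4
  u1 = c.0 | (0 | 0 | b.0 | c.a.0) ⊢ —b→ u5, —c→ u3, —c→ u6
  u2 = (a.c.0 + (b.0 + c.0 + b.0)) | (0 | 0 | 0 | c.a.0) ⊢ —a→ u5, —b→ u7, —c→ u7, —c→ u8
  u3 = 0 | (0 | 0 | b.0 | c.a.0) ⊢ —b→ u7, —c→ u9
  u4 = (a.c.0 + (b.0 + c.0 + b.0)) | (0 | 0 | b.0 | a.0) ⊢ —a→ u10, —a→ u6, —b→ u8, —b→ u9, —c→ u9
  u5 = c.0 | (0 | 0 | 0 | c.a.0) ⊢ —c→ u11, —c→ u7
  u6 = c.0 | (0 | 0 | b.0 | a.0) ⊢ —a→ u12, —b→ u11, —c→ u9
  u7 = 0 | (0 | 0 | 0 | c.a.0) ⊢ —c→ u13
  u8 = (a.c.0 + (b.0 + c.0 + b.0)) | (0 | 0 | 0 | a.0) ⊢ —a→ u11, —a→ u14, —b→ u13, —c→ u13
  u9 = 0 | (0 | 0 | b.0 | a.0) ⊢ —a→ u15, —b→ u13
  u10 = (a.c.0 + (b.0 + c.0 + b.0)) | (0 | 0 | b.0 | 0) ⊢ —a→ u12, —b→ u14, —b→ u15, —c→ u15
  u11 = c.0 | (0 | 0 | 0 | a.0) ⊢ —a→ u16, —c→ u13
  u12 = c.0 | (0 | 0 | b.0 | 0) ⊢ —b→ u16, —c→ u15
  u13 = 0 | (0 | 0 | 0 | a.0) ⊢ —a→ u17
  u14 = (a.c.0 + (b.0 + c.0 + b.0)) | (0 | 0 | 0 | 0) ⊢ —a→ u16, —b→ u17, —c→ u17
  u15 = 0 | (0 | 0 | b.0 | 0) ⊢ —b→ u17
  u16 = c.0 | (0 | 0 | 0 | 0) ⊢ —c→ u17
  u17 = 0 | (0 | 0 | 0 | 0) ⊢ deadlocked
Reachable graph of Q (18 states):
  v0 = (a.c.0 + (b.0 + c.0)) | (0 | 0 | b.0 | c.a.0) ⊢ —a→ v1, —b→ v2, —b→ v3, —c→ v3, —c→ v4
  v1 = c.0 | (0 | 0 | b.0 | c.a.0) ⊢ —b→ v5, —c→ v3, —c→ v6
  v2 = (a.c.0 + (b.0 + c.0)) | (0 | 0 | 0 | c.a.0) ⊢ —a→ v5, —b→ v7, —c→ v7, —c→ v8
  v3 = 0 | (0 | 0 | b.0 | c.a.0) ⊢ —b→ v7, —c→ v9
  v4 = (a.c.0 + (b.0 + c.0)) | (0 | 0 | b.0 | a.0) ⊢ —a→ v10, —a→ v6, —b→ v8, —b→ v9, —c→ v9
  v5 = c.0 | (0 | 0 | 0 | c.a.0) ⊢ —c→ v11, —c→ v7
  v6 = c.0 | (0 | 0 | b.0 | a.0) ⊢ —a→ v12, —b→ v11, —c→ v9
  v7 = 0 | (0 | 0 | 0 | c.a.0) ⊢ —c→ v13
  v8 = (a.c.0 + (b.0 + c.0)) | (0 | 0 | 0 | a.0) ⊢ —a→ v11, —a→ v14, —b→ v13, —c→ v13
  v9 = 0 | (0 | 0 | b.0 | a.0) ⊢ —a→ v15, —b→ v13
  v10 = (a.c.0 + (b.0 + c.0)) | (0 | 0 | b.0 | 0) ⊢ —a→ v12, —b→ v14, —b→ v15, —c→ v15
  v11 = c.0 | (0 | 0 | 0 | a.0) ⊢ —a→ v16, —c→ v13
  v12 = c.0 | (0 | 0 | b.0 | 0) ⊢ —b→ v16, —c→ v15
  v13 = 0 | (0 | 0 | 0 | a.0) ⊢ —a→ v17
  v14 = (a.c.0 + (b.0 + c.0)) | (0 | 0 | 0 | 0) ⊢ —a→ v16, —b→ v17, —c→ v17
  v15 = 0 | (0 | 0 | b.0 | 0) ⊢ —b→ v17
  v16 = c.0 | (0 | 0 | 0 | 0) ⊢ —c→ v17
  v17 = 0 | (0 | 0 | 0 | 0) ⊢ deadlocked
Coarsest stable partition (strong bisimilarity classes):
  B0 = {u0, v0}
  B1 = {u2, v2}
  B2 = {u7, v7}
  B3 = {u13, v13}
  B4 = {u17, v17}
  B5 = {u5, v5}
  B6 = {u11, v11}
  B7 = {u16, v16}
  B8 = {u8, v8}
  B9 = {u14, v14}
  B10 = {u1, v1}
  B11 = {u6, v6}
  B12 = {u12, v12}
  B13 = {u15, v15}
  B14 = {u9, v9}
  B15 = {u3, v3}
  B16 = {u4, v4}
  B17 = {u10, v10}
u0 ∈ B0, v0 ∈ B0 → same block

YES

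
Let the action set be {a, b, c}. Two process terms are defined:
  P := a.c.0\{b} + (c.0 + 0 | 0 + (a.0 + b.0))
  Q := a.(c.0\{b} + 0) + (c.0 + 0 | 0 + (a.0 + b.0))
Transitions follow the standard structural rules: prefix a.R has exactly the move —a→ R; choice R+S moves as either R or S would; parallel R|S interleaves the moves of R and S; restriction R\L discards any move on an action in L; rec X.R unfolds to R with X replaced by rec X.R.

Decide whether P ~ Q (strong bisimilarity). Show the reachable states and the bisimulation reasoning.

LTS(P): 4 reachable states
  s0 = a.c.0\{b} + (c.0 + 0 | 0 + (a.0 + b.0)) → -a-> s1, -a-> s2, -b-> s1, -c-> s1
  s1 = 0 → ∅
  s2 = c.0\{b} → -c-> s3
  s3 = 0\{b} → ∅
LTS(Q): 4 reachable states
  t0 = a.(c.0\{b} + 0) + (c.0 + 0 | 0 + (a.0 + b.0)) → -a-> t1, -a-> t2, -b-> t1, -c-> t1
  t1 = 0 → ∅
  t2 = c.0\{b} + 0 → -c-> t3
  t3 = 0\{b} → ∅
Coarsest stable partition (strong bisimilarity classes):
  B0 = {s0, t0}
  B1 = {s1, s3, t1, t3}
  B2 = {s2, t2}
s0 ∈ B0, t0 ∈ B0 → same block

YES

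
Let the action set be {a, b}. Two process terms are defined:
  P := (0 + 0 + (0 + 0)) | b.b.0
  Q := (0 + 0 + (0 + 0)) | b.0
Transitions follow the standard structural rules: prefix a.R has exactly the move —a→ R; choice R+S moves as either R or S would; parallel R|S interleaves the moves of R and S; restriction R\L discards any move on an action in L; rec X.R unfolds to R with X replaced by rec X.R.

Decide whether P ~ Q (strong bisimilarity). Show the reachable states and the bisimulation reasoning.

P's transition system — 3 states:
  m0 = (0 + 0 + (0 + 0)) | b.b.0 has moves --b--▸ m1
  m1 = (0 + 0 + (0 + 0)) | b.0 has moves --b--▸ m2
  m2 = (0 + 0 + (0 + 0)) | 0 has moves ∅
Q's transition system — 2 states:
  n0 = (0 + 0 + (0 + 0)) | b.0 has moves --b--▸ n1
  n1 = (0 + 0 + (0 + 0)) | 0 has moves ∅
Bisimilarity quotient blocks:
  B0 = {m0}
  B1 = {m1, n0}
  B2 = {m2, n1}
m0 ∈ B0, n0 ∈ B1 → different blocks

NO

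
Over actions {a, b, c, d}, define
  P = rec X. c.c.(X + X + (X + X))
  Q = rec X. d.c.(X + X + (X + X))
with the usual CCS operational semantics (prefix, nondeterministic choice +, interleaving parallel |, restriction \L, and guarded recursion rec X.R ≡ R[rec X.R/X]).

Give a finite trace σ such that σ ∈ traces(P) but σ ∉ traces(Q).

LTS(P): 3 reachable states
  s0 = rec X. c.c.(X + X + (X + X)) | ··c··> s1
  s1 = c.((rec X. c.c.(X + X + (X + X))) + (rec X. c.c.(X + X + (X + X))) + ((rec X. c.c.(X + X + (X + X))) + (rec X. c.c.(X + X + (X + X))))) | ··c··> s2
  s2 = (rec X. c.c.(X + X + (X + X))) + (rec X. c.c.(X + X + (X + X))) + ((rec X. c.c.(X + X + (X + X))) + (rec X. c.c.(X + X + (X + X)))) | ··c··> s1
LTS(Q): 3 reachable states
  t0 = rec X. d.c.(X + X + (X + X)) | ··d··> t1
  t1 = c.((rec X. d.c.(X + X + (X + X))) + (rec X. d.c.(X + X + (X + X))) + ((rec X. d.c.(X + X + (X + X))) + (rec X. d.c.(X + X + (X + X))))) | ··c··> t2
  t2 = (rec X. d.c.(X + X + (X + X))) + (rec X. d.c.(X + X + (X + X))) + ((rec X. d.c.(X + X + (X + X))) + (rec X. d.c.(X + X + (X + X)))) | ··d··> t1
Run σ = ⟨c⟩ on P: start {s0}
  [1] c ⇒ {s1}
  ✓ P
Run σ = ⟨c⟩ on Q: start {t0}
  [1] c ⇒ no successor for Q

c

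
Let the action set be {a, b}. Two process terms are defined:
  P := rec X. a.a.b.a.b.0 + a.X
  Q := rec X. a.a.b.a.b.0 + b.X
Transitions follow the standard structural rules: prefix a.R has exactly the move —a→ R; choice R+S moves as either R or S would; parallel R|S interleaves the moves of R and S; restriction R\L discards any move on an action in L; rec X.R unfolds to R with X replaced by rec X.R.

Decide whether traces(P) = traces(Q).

traces(P) ≠ traces(Q) — witness ⟨aaa⟩

P's transition system — 6 states:
  m0 = rec X. a.a.b.a.b.0 + a.X | =a=> m0, =a=> m1
  m1 = a.b.a.b.0 | =a=> m2
  m2 = b.a.b.0 | =b=> m3
  m3 = a.b.0 | =a=> m4
  m4 = b.0 | =b=> m5
  m5 = 0 | stopped
Q's transition system — 6 states:
  n0 = rec X. a.a.b.a.b.0 + b.X | =a=> n1, =b=> n0
  n1 = a.b.a.b.0 | =a=> n2
  n2 = b.a.b.0 | =b=> n3
  n3 = a.b.0 | =a=> n4
  n4 = b.0 | =b=> n5
  n5 = 0 | stopped
Trace ⟨aaa⟩ through P, begin at {m0}:
  after a @ step 1: {m0, m1}
  after a @ step 2: {m0, m1, m2}
  after a @ step 3: {m0, m1, m2}
  — P admits the full trace.
Trace ⟨aaa⟩ through Q, begin at {n0}:
  after a @ step 1: {n1}
  after a @ step 2: {n2}
  after a @ step 3: ∅ (Q stuck)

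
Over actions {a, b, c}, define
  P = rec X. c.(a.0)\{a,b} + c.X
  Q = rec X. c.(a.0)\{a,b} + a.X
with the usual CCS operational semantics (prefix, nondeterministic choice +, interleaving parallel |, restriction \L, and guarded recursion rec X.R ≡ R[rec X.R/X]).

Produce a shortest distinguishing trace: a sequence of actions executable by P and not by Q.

Reachable graph of P (2 states):
  s0 = rec X. c.(a.0)\{a,b} + c.X | =c=> s0, =c=> s1
  s1 = (a.0)\{a,b} | stopped
Reachable graph of Q (2 states):
  t0 = rec X. c.(a.0)\{a,b} + a.X | =a=> t0, =c=> t1
  t1 = (a.0)\{a,b} | stopped
Run σ = ⟨cc⟩ on P: start {s0}
  [1] c ⇒ {s0, s1}
  [2] c ⇒ {s0, s1}
  P completes σ.
Run σ = ⟨cc⟩ on Q: start {t0}
  [1] c ⇒ {t1}
  [2] c ⇒ no successor for Q

cc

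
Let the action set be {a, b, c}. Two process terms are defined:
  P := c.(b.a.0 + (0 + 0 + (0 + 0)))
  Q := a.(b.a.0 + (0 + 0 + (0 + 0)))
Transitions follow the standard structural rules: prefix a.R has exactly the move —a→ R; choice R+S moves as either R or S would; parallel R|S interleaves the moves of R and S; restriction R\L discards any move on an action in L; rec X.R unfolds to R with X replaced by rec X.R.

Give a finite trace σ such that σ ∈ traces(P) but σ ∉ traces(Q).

c

Reachable graph of P (4 states):
  u0 = c.(b.a.0 + (0 + 0 + (0 + 0))) ⊢ -c-> u1
  u1 = b.a.0 + (0 + 0 + (0 + 0)) ⊢ -b-> u2
  u2 = a.0 ⊢ -a-> u3
  u3 = 0 ⊢ stopped
Reachable graph of Q (4 states):
  v0 = a.(b.a.0 + (0 + 0 + (0 + 0))) ⊢ -a-> v1
  v1 = b.a.0 + (0 + 0 + (0 + 0)) ⊢ -b-> v2
  v2 = a.0 ⊢ -a-> v3
  v3 = 0 ⊢ stopped
Executing c from P (initial set {u0}):
  step 1 (c): {u1}
  P completes σ.
Executing c from Q (initial set {v0}):
  step 1 (c): ∅ (Q stuck)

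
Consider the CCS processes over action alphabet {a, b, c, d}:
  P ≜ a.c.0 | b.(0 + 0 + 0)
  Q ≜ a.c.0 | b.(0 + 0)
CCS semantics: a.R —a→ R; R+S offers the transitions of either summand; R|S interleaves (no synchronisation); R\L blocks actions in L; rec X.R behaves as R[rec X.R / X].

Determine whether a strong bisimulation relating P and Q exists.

LTS(P): 6 reachable states
  p0 = a.c.0 | b.(0 + 0 + 0) :: —a→ p1, —b→ p2
  p1 = c.0 | b.(0 + 0 + 0) :: —b→ p3, —c→ p4
  p2 = a.c.0 | (0 + 0 + 0) :: —a→ p3
  p3 = c.0 | (0 + 0 + 0) :: —c→ p5
  p4 = 0 | b.(0 + 0 + 0) :: —b→ p5
  p5 = 0 | (0 + 0 + 0) :: deadlocked
LTS(Q): 6 reachable states
  q0 = a.c.0 | b.(0 + 0) :: —a→ q1, —b→ q2
  q1 = c.0 | b.(0 + 0) :: —b→ q3, —c→ q4
  q2 = a.c.0 | (0 + 0) :: —a→ q3
  q3 = c.0 | (0 + 0) :: —c→ q5
  q4 = 0 | b.(0 + 0) :: —b→ q5
  q5 = 0 | (0 + 0) :: deadlocked
Coarsest stable partition (strong bisimilarity classes):
  B0 = {p0, q0}
  B1 = {p1, q1}
  B2 = {p3, q3}
  B3 = {p5, q5}
  B4 = {p4, q4}
  B5 = {p2, q2}
p0 ∈ B0, q0 ∈ B0 → same block

YES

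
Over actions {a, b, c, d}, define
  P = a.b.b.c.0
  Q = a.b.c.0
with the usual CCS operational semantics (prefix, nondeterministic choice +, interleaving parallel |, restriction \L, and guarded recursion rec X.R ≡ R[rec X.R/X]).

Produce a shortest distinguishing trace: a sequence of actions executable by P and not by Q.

Reachable graph of P (5 states):
  s0 = a.b.b.c.0 | --a--▸ s1
  s1 = b.b.c.0 | --b--▸ s2
  s2 = b.c.0 | --b--▸ s3
  s3 = c.0 | --c--▸ s4
  s4 = 0 | ∅
Reachable graph of Q (4 states):
  t0 = a.b.c.0 | --a--▸ t1
  t1 = b.c.0 | --b--▸ t2
  t2 = c.0 | --c--▸ t3
  t3 = 0 | ∅
Run σ = ⟨abb⟩ on P: start {s0}
  step 1 (a): {s1}
  step 2 (b): {s2}
  step 3 (b): {s3}
  ✓ P
Run σ = ⟨abb⟩ on Q: start {t0}
  step 1 (a): {t1}
  step 2 (b): {t2}
  step 3 (b): no successor for Q

abb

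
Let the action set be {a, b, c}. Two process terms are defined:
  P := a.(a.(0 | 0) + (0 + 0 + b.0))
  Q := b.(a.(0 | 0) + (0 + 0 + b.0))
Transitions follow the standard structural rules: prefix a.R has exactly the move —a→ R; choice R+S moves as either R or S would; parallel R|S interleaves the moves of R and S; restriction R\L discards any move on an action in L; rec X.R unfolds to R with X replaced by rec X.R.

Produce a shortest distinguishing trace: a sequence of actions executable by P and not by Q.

LTS(P): 4 reachable states
  m0 = a.(a.(0 | 0) + (0 + 0 + b.0)) ⊢ -a-> m1
  m1 = a.(0 | 0) + (0 + 0 + b.0) ⊢ -a-> m2, -b-> m3
  m2 = 0 | 0 ⊢ (no moves)
  m3 = 0 ⊢ (no moves)
LTS(Q): 4 reachable states
  n0 = b.(a.(0 | 0) + (0 + 0 + b.0)) ⊢ -b-> n1
  n1 = a.(0 | 0) + (0 + 0 + b.0) ⊢ -a-> n2, -b-> n3
  n2 = 0 | 0 ⊢ (no moves)
  n3 = 0 ⊢ (no moves)
Trace ⟨a⟩ through P, begin at {m0}:
  step 1 (a): {m1}
  P completes σ.
Trace ⟨a⟩ through Q, begin at {n0}:
  step 1 (a): ∅ (Q stuck)

a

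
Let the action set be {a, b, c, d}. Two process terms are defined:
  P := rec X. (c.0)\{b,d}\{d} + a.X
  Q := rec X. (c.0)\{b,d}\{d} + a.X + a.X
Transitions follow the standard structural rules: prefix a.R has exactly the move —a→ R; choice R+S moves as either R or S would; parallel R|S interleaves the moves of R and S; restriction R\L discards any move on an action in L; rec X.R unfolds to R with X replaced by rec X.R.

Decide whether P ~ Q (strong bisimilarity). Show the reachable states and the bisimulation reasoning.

YES

LTS(P): 2 reachable states
  u0 = rec X. (c.0)\{b,d}\{d} + a.X ⊢ =a=> u0, =c=> u1
  u1 = 0\{b,d}\{d} ⊢ ∅
LTS(Q): 2 reachable states
  v0 = rec X. (c.0)\{b,d}\{d} + a.X + a.X ⊢ =a=> v0, =c=> v1
  v1 = 0\{b,d}\{d} ⊢ ∅
Bisimilarity quotient blocks:
  B0 = {u0, v0}
  B1 = {u1, v1}
u0 ∈ B0, v0 ∈ B0 → same block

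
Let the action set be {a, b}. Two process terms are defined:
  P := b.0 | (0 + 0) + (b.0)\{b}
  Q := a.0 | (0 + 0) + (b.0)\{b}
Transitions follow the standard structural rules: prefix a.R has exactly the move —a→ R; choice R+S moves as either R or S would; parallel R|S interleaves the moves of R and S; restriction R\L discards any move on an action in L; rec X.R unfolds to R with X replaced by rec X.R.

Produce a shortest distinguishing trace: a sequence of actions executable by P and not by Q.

b

P's transition system — 2 states:
  p0 = b.0 | (0 + 0) + (b.0)\{b} | --b--▸ p1
  p1 = 0 | (0 + 0) | (no moves)
Q's transition system — 2 states:
  q0 = a.0 | (0 + 0) + (b.0)\{b} | --a--▸ q1
  q1 = 0 | (0 + 0) | (no moves)
Trace ⟨b⟩ through P, begin at {p0}:
  after b @ step 1: {p1}
  ✓ P
Trace ⟨b⟩ through Q, begin at {q0}:
  after b @ step 1: no successor for Q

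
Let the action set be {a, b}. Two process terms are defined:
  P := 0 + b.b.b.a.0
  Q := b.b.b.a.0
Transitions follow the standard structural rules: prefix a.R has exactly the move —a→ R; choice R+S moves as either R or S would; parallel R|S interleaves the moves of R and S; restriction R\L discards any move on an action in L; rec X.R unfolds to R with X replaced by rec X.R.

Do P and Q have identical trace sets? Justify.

YES

LTS(P): 5 reachable states
  u0 = 0 + b.b.b.a.0 has moves ··b··> u1
  u1 = b.b.a.0 has moves ··b··> u2
  u2 = b.a.0 has moves ··b··> u3
  u3 = a.0 has moves ··a··> u4
  u4 = 0 has moves stopped
LTS(Q): 5 reachable states
  v0 = b.b.b.a.0 has moves ··b··> v1
  v1 = b.b.a.0 has moves ··b··> v2
  v2 = b.a.0 has moves ··b··> v3
  v3 = a.0 has moves ··a··> v4
  v4 = 0 has moves stopped
Bisimilarity quotient blocks:
  B0 = {u0, v0}
  B1 = {u1, v1}
  B2 = {u2, v2}
  B3 = {u3, v3}
  B4 = {u4, v4}
u0 ∈ B0, v0 ∈ B0 → same block
Bisimilar ⇒ trace-equivalent.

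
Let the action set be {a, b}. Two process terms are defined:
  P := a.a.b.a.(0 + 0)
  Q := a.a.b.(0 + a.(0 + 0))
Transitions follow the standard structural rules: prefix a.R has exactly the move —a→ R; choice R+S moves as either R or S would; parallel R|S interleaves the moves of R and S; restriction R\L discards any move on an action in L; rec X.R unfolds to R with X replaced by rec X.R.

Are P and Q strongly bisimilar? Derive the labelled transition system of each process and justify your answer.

YES

LTS(P): 5 reachable states
  p0 = a.a.b.a.(0 + 0) | -a-> p1
  p1 = a.b.a.(0 + 0) | -a-> p2
  p2 = b.a.(0 + 0) | -b-> p3
  p3 = a.(0 + 0) | -a-> p4
  p4 = 0 + 0 | ∅
LTS(Q): 5 reachable states
  q0 = a.a.b.(0 + a.(0 + 0)) | -a-> q1
  q1 = a.b.(0 + a.(0 + 0)) | -a-> q2
  q2 = b.(0 + a.(0 + 0)) | -b-> q3
  q3 = 0 + a.(0 + 0) | -a-> q4
  q4 = 0 + 0 | ∅
Bisimilarity quotient blocks:
  B0 = {p0, q0}
  B1 = {p1, q1}
  B2 = {p2, q2}
  B3 = {p3, q3}
  B4 = {p4, q4}
p0 ∈ B0, q0 ∈ B0 → same block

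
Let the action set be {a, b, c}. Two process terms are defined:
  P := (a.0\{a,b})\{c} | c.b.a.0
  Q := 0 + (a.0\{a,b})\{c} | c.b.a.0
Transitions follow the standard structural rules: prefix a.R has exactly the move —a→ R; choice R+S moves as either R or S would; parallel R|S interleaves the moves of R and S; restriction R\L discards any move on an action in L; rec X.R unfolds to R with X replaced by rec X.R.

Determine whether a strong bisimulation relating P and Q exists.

YES

Reachable graph of P (8 states):
  u0 = (a.0\{a,b})\{c} | c.b.a.0 → =a=> u1, =c=> u2
  u1 = 0\{a,b}\{c} | c.b.a.0 → =c=> u3
  u2 = (a.0\{a,b})\{c} | b.a.0 → =a=> u3, =b=> u4
  u3 = 0\{a,b}\{c} | b.a.0 → =b=> u5
  u4 = (a.0\{a,b})\{c} | a.0 → =a=> u5, =a=> u6
  u5 = 0\{a,b}\{c} | a.0 → =a=> u7
  u6 = (a.0\{a,b})\{c} | 0 → =a=> u7
  u7 = 0\{a,b}\{c} | 0 → deadlocked
Reachable graph of Q (8 states):
  v0 = 0 + (a.0\{a,b})\{c} | c.b.a.0 → =a=> v1, =c=> v2
  v1 = 0\{a,b}\{c} | c.b.a.0 → =c=> v3
  v2 = (a.0\{a,b})\{c} | b.a.0 → =a=> v3, =b=> v4
  v3 = 0\{a,b}\{c} | b.a.0 → =b=> v5
  v4 = (a.0\{a,b})\{c} | a.0 → =a=> v5, =a=> v6
  v5 = 0\{a,b}\{c} | a.0 → =a=> v7
  v6 = (a.0\{a,b})\{c} | 0 → =a=> v7
  v7 = 0\{a,b}\{c} | 0 → deadlocked
Bisimilarity quotient blocks:
  B0 = {u0, v0}
  B1 = {u2, v2}
  B2 = {u4, v4}
  B3 = {u5, u6, v5, v6}
  B4 = {u7, v7}
  B5 = {u3, v3}
  B6 = {u1, v1}
u0 ∈ B0, v0 ∈ B0 → same block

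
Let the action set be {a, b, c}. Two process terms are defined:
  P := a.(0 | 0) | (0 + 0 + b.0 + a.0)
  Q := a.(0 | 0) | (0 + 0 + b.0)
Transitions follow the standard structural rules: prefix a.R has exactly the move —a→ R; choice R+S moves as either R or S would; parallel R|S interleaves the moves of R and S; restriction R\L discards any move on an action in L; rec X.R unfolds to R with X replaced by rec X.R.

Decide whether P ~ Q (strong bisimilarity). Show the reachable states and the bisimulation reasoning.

NO

LTS(P): 4 reachable states
  p0 = a.(0 | 0) | (0 + 0 + b.0 + a.0) :: =a=> p1, =a=> p2, =b=> p2
  p1 = 0 | 0 | (0 + 0 + b.0 + a.0) :: =a=> p3, =b=> p3
  p2 = a.(0 | 0) | 0 :: =a=> p3
  p3 = 0 | 0 | 0 :: deadlocked
LTS(Q): 4 reachable states
  q0 = a.(0 | 0) | (0 + 0 + b.0) :: =a=> q1, =b=> q2
  q1 = 0 | 0 | (0 + 0 + b.0) :: =b=> q3
  q2 = a.(0 | 0) | 0 :: =a=> q3
  q3 = 0 | 0 | 0 :: deadlocked
Partition-refinement fixed point:
  B0 = {p0}
  B1 = {p2, q2}
  B2 = {p3, q3}
  B3 = {p1}
  B4 = {q0}
  B5 = {q1}
p0 ∈ B0, q0 ∈ B4 → different blocks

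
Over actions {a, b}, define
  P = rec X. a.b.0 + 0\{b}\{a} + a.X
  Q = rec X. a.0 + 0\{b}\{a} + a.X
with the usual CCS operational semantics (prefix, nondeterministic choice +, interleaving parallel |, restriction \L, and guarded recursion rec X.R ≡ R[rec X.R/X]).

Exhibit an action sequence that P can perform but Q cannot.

P's transition system — 3 states:
  m0 = rec X. a.b.0 + 0\{b}\{a} + a.X | --a--▸ m0, --a--▸ m1
  m1 = b.0 | --b--▸ m2
  m2 = 0 | stopped
Q's transition system — 2 states:
  n0 = rec X. a.0 + 0\{b}\{a} + a.X | --a--▸ n0, --a--▸ n1
  n1 = 0 | stopped
Run σ = ⟨ab⟩ on P: start {m0}
  [1] a ⇒ {m0, m1}
  [2] b ⇒ {m2}
  — P admits the full trace.
Run σ = ⟨ab⟩ on Q: start {n0}
  [1] a ⇒ {n0, n1}
  [2] b ⇒ ∅ (Q stuck)

ab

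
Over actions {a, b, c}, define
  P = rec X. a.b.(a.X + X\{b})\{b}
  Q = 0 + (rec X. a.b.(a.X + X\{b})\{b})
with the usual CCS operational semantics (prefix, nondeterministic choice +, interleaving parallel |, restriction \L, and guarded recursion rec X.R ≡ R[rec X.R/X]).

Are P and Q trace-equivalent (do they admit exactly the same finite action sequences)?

P's transition system — 6 states:
  u0 = rec X. a.b.(a.X + X\{b})\{b} has moves =a=> u1
  u1 = b.(a.(rec X. a.b.(a.X + X\{b})\{b}) + (rec X. a.b.(a.X + X\{b})\{b})\{b})\{b} has moves =b=> u2
  u2 = (a.(rec X. a.b.(a.X + X\{b})\{b}) + (rec X. a.b.(a.X + X\{b})\{b})\{b})\{b} has moves =a=> u3, =a=> u4
  u3 = (b.(a.(rec X. a.b.(a.X + X\{b})\{b}) + (rec X. a.b.(a.X + X\{b})\{b})\{b})\{b})\{b}\{b} has moves stopped
  u4 = (rec X. a.b.(a.X + X\{b})\{b})\{b} has moves =a=> u5
  u5 = (b.(a.(rec X. a.b.(a.X + X\{b})\{b}) + (rec X. a.b.(a.X + X\{b})\{b})\{b})\{b})\{b} has moves stopped
Q's transition system — 6 states:
  v0 = 0 + (rec X. a.b.(a.X + X\{b})\{b}) has moves =a=> v1
  v1 = b.(a.(rec X. a.b.(a.X + X\{b})\{b}) + (rec X. a.b.(a.X + X\{b})\{b})\{b})\{b} has moves =b=> v2
  v2 = (a.(rec X. a.b.(a.X + X\{b})\{b}) + (rec X. a.b.(a.X + X\{b})\{b})\{b})\{b} has moves =a=> v3, =a=> v4
  v3 = (b.(a.(rec X. a.b.(a.X + X\{b})\{b}) + (rec X. a.b.(a.X + X\{b})\{b})\{b})\{b})\{b}\{b} has moves stopped
  v4 = (rec X. a.b.(a.X + X\{b})\{b})\{b} has moves =a=> v5
  v5 = (b.(a.(rec X. a.b.(a.X + X\{b})\{b}) + (rec X. a.b.(a.X + X\{b})\{b})\{b})\{b})\{b} has moves stopped
Partition-refinement fixed point:
  B0 = {u0, v0}
  B1 = {u1, v1}
  B2 = {u2, v2}
  B3 = {u3, u5, v3, v5}
  B4 = {u4, v4}
u0 ∈ B0, v0 ∈ B0 → same block
Bisimilar ⇒ trace-equivalent.

trace-equivalent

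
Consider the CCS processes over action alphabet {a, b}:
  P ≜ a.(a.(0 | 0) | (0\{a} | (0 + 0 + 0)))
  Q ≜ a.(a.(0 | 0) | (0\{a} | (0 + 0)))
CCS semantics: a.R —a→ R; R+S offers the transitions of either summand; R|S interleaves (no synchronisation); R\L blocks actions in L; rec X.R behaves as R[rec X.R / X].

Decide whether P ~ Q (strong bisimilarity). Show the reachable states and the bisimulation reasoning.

P's transition system — 3 states:
  u0 = a.(a.(0 | 0) | (0\{a} | (0 + 0 + 0))) ⊢ --a--▸ u1
  u1 = a.(0 | 0) | (0\{a} | (0 + 0 + 0)) ⊢ --a--▸ u2
  u2 = 0 | 0 | (0\{a} | (0 + 0 + 0)) ⊢ ∅
Q's transition system — 3 states:
  v0 = a.(a.(0 | 0) | (0\{a} | (0 + 0))) ⊢ --a--▸ v1
  v1 = a.(0 | 0) | (0\{a} | (0 + 0)) ⊢ --a--▸ v2
  v2 = 0 | 0 | (0\{a} | (0 + 0)) ⊢ ∅
Partition-refinement fixed point:
  B0 = {u0, v0}
  B1 = {u1, v1}
  B2 = {u2, v2}
u0 ∈ B0, v0 ∈ B0 → same block

P ~ Q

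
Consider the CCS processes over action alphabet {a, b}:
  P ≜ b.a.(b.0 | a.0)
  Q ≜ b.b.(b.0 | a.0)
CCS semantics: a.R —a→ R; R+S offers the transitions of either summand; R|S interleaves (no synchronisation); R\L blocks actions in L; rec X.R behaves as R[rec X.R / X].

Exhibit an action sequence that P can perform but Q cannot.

P's transition system — 6 states:
  m0 = b.a.(b.0 | a.0) → --b--▸ m1
  m1 = a.(b.0 | a.0) → --a--▸ m2
  m2 = b.0 | a.0 → --a--▸ m3, --b--▸ m4
  m3 = b.0 | 0 → --b--▸ m5
  m4 = 0 | a.0 → --a--▸ m5
  m5 = 0 | 0 → (no moves)
Q's transition system — 6 states:
  n0 = b.b.(b.0 | a.0) → --b--▸ n1
  n1 = b.(b.0 | a.0) → --b--▸ n2
  n2 = b.0 | a.0 → --a--▸ n3, --b--▸ n4
  n3 = b.0 | 0 → --b--▸ n5
  n4 = 0 | a.0 → --a--▸ n5
  n5 = 0 | 0 → (no moves)
Run σ = ⟨ba⟩ on P: start {m0}
  [1] b ⇒ {m1}
  [2] a ⇒ {m2}
  — P admits the full trace.
Run σ = ⟨ba⟩ on Q: start {n0}
  [1] b ⇒ {n1}
  [2] a ⇒ no successor for Q

ba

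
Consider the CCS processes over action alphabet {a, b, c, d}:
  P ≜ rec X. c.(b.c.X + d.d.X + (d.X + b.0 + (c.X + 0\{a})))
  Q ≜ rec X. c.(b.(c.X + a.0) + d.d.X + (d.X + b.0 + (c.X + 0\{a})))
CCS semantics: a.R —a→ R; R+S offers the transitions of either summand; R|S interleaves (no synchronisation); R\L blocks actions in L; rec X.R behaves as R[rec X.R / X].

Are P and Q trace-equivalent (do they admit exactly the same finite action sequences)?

LTS(P): 5 reachable states
  m0 = rec X. c.(b.c.X + d.d.X + (d.X + b.0 + (c.X + 0\{a}))) :: --c--▸ m1
  m1 = b.c.(rec X. c.(b.c.X + d.d.X + (d.X + b.0 + (c.X + 0\{a})))) + d.d.(rec X. c.(b.c.X + d.d.X + (d.X + b.0 + (c.X + 0\{a})))) + (d.(rec X. c.(b.c.X + d.d.X + (d.X + b.0 + (c.X + 0\{a})))) + b.0 + (c.(rec X. c.(b.c.X + d.d.X + (d.X + b.0 + (c.X + 0\{a})))) + 0\{a})) :: --b--▸ m2, --b--▸ m3, --c--▸ m0, --d--▸ m0, --d--▸ m4
  m2 = 0 :: ∅
  m3 = c.(rec X. c.(b.c.X + d.d.X + (d.X + b.0 + (c.X + 0\{a})))) :: --c--▸ m0
  m4 = d.(rec X. c.(b.c.X + d.d.X + (d.X + b.0 + (c.X + 0\{a})))) :: --d--▸ m0
LTS(Q): 5 reachable states
  n0 = rec X. c.(b.(c.X + a.0) + d.d.X + (d.X + b.0 + (c.X + 0\{a}))) :: --c--▸ n1
  n1 = b.(c.(rec X. c.(b.(c.X + a.0) + d.d.X + (d.X + b.0 + (c.X + 0\{a})))) + a.0) + d.d.(rec X. c.(b.(c.X + a.0) + d.d.X + (d.X + b.0 + (c.X + 0\{a})))) + (d.(rec X. c.(b.(c.X + a.0) + d.d.X + (d.X + b.0 + (c.X + 0\{a})))) + b.0 + (c.(rec X. c.(b.(c.X + a.0) + d.d.X + (d.X + b.0 + (c.X + 0\{a})))) + 0\{a})) :: --b--▸ n2, --b--▸ n3, --c--▸ n0, --d--▸ n0, --d--▸ n4
  n2 = 0 :: ∅
  n3 = c.(rec X. c.(b.(c.X + a.0) + d.d.X + (d.X + b.0 + (c.X + 0\{a})))) + a.0 :: --a--▸ n2, --c--▸ n0
  n4 = d.(rec X. c.(b.(c.X + a.0) + d.d.X + (d.X + b.0 + (c.X + 0\{a})))) :: --d--▸ n0
Executing cba from Q (initial set {n0}):
  [1] c ⇒ {n1}
  [2] b ⇒ {n2, n3}
  [3] a ⇒ {n2}
  ✓ Q
Executing cba from P (initial set {m0}):
  [1] c ⇒ {m1}
  [2] b ⇒ {m2, m3}
  [3] a ⇒ no successor for P

trace-distinct — witness ⟨cba⟩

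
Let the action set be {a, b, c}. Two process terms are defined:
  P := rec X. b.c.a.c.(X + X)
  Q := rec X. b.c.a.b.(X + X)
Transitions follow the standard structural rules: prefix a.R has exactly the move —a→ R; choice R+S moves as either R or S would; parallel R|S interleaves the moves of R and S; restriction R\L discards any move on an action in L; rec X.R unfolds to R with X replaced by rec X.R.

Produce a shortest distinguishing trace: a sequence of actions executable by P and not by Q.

LTS(P): 5 reachable states
  u0 = rec X. b.c.a.c.(X + X) | -b-> u1
  u1 = c.a.c.((rec X. b.c.a.c.(X + X)) + (rec X. b.c.a.c.(X + X))) | -c-> u2
  u2 = a.c.((rec X. b.c.a.c.(X + X)) + (rec X. b.c.a.c.(X + X))) | -a-> u3
  u3 = c.((rec X. b.c.a.c.(X + X)) + (rec X. b.c.a.c.(X + X))) | -c-> u4
  u4 = (rec X. b.c.a.c.(X + X)) + (rec X. b.c.a.c.(X + X)) | -b-> u1
LTS(Q): 5 reachable states
  v0 = rec X. b.c.a.b.(X + X) | -b-> v1
  v1 = c.a.b.((rec X. b.c.a.b.(X + X)) + (rec X. b.c.a.b.(X + X))) | -c-> v2
  v2 = a.b.((rec X. b.c.a.b.(X + X)) + (rec X. b.c.a.b.(X + X))) | -a-> v3
  v3 = b.((rec X. b.c.a.b.(X + X)) + (rec X. b.c.a.b.(X + X))) | -b-> v4
  v4 = (rec X. b.c.a.b.(X + X)) + (rec X. b.c.a.b.(X + X)) | -b-> v1
Executing bcac from P (initial set {u0}):
  [1] b ⇒ {u1}
  [2] c ⇒ {u2}
  [3] a ⇒ {u3}
  [4] c ⇒ {u4}
  ✓ P
Executing bcac from Q (initial set {v0}):
  [1] b ⇒ {v1}
  [2] c ⇒ {v2}
  [3] a ⇒ {v3}
  [4] c ⇒ ∅  — Q cannot continue

bcac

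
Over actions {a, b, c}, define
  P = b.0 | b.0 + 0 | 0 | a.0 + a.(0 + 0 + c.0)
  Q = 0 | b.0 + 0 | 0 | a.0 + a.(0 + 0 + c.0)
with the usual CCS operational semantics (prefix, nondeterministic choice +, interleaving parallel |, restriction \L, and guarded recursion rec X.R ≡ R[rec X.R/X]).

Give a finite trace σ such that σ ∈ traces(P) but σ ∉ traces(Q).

LTS(P): 7 reachable states
  u0 = b.0 | b.0 + 0 | 0 | a.0 + a.(0 + 0 + c.0) :: —a→ u1, —a→ u2, —b→ u3, —b→ u4
  u1 = 0 + 0 + c.0 :: —c→ u5
  u2 = 0 | 0 | 0 :: ∅
  u3 = 0 | b.0 :: —b→ u6
  u4 = b.0 | 0 :: —b→ u6
  u5 = 0 :: ∅
  u6 = 0 | 0 :: ∅
LTS(Q): 5 reachable states
  v0 = 0 | b.0 + 0 | 0 | a.0 + a.(0 + 0 + c.0) :: —a→ v1, —a→ v2, —b→ v3
  v1 = 0 + 0 + c.0 :: —c→ v4
  v2 = 0 | 0 | 0 :: ∅
  v3 = 0 | 0 :: ∅
  v4 = 0 :: ∅
Run σ = ⟨bb⟩ on P: start {u0}
  step 1 (b): {u3, u4}
  step 2 (b): {u6}
  ✓ P
Run σ = ⟨bb⟩ on Q: start {v0}
  step 1 (b): {v3}
  step 2 (b): ∅  — Q cannot continue

bb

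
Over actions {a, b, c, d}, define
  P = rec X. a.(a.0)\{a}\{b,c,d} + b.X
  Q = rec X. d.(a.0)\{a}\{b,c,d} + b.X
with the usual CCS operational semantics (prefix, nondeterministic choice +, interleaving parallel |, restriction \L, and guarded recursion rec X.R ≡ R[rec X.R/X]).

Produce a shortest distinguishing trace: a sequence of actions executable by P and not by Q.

a

Reachable graph of P (2 states):
  p0 = rec X. a.(a.0)\{a}\{b,c,d} + b.X has moves ··a··> p1, ··b··> p0
  p1 = (a.0)\{a}\{b,c,d} has moves ·
Reachable graph of Q (2 states):
  q0 = rec X. d.(a.0)\{a}\{b,c,d} + b.X has moves ··b··> q0, ··d··> q1
  q1 = (a.0)\{a}\{b,c,d} has moves ·
Run σ = ⟨a⟩ on P: start {p0}
  [1] a ⇒ {p1}
  — P admits the full trace.
Run σ = ⟨a⟩ on Q: start {q0}
  [1] a ⇒ no successor for Q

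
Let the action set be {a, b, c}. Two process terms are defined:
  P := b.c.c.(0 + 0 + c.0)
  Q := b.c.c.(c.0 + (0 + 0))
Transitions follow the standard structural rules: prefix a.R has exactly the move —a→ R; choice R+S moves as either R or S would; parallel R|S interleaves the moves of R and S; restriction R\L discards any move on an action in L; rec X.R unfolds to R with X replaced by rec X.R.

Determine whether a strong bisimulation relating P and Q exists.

Reachable graph of P (5 states):
  p0 = b.c.c.(0 + 0 + c.0) → —b→ p1
  p1 = c.c.(0 + 0 + c.0) → —c→ p2
  p2 = c.(0 + 0 + c.0) → —c→ p3
  p3 = 0 + 0 + c.0 → —c→ p4
  p4 = 0 → ·
Reachable graph of Q (5 states):
  q0 = b.c.c.(c.0 + (0 + 0)) → —b→ q1
  q1 = c.c.(c.0 + (0 + 0)) → —c→ q2
  q2 = c.(c.0 + (0 + 0)) → —c→ q3
  q3 = c.0 + (0 + 0) → —c→ q4
  q4 = 0 → ·
Bisimilarity quotient blocks:
  B0 = {p0, q0}
  B1 = {p1, q1}
  B2 = {p2, q2}
  B3 = {p3, q3}
  B4 = {p4, q4}
p0 ∈ B0, q0 ∈ B0 → same block

YES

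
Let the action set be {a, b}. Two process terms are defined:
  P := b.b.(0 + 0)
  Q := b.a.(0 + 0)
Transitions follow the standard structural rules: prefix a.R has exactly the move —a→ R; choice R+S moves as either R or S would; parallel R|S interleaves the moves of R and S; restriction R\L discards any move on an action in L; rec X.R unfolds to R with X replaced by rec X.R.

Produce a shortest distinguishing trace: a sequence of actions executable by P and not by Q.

bb

P's transition system — 3 states:
  u0 = b.b.(0 + 0) | -b-> u1
  u1 = b.(0 + 0) | -b-> u2
  u2 = 0 + 0 | ·
Q's transition system — 3 states:
  v0 = b.a.(0 + 0) | -b-> v1
  v1 = a.(0 + 0) | -a-> v2
  v2 = 0 + 0 | ·
Trace ⟨bb⟩ through P, begin at {u0}:
  after b @ step 1: {u1}
  after b @ step 2: {u2}
  P completes σ.
Trace ⟨bb⟩ through Q, begin at {v0}:
  after b @ step 1: {v1}
  after b @ step 2: ∅ (Q stuck)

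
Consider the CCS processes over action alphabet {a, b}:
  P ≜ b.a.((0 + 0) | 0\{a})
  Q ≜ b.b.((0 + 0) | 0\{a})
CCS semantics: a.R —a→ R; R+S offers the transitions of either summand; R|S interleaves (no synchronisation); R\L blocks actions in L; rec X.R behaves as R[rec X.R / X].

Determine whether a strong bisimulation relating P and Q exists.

LTS(P): 3 reachable states
  s0 = b.a.((0 + 0) | 0\{a}) ⊢ -b-> s1
  s1 = a.((0 + 0) | 0\{a}) ⊢ -a-> s2
  s2 = (0 + 0) | 0\{a} ⊢ ∅
LTS(Q): 3 reachable states
  t0 = b.b.((0 + 0) | 0\{a}) ⊢ -b-> t1
  t1 = b.((0 + 0) | 0\{a}) ⊢ -b-> t2
  t2 = (0 + 0) | 0\{a} ⊢ ∅
Coarsest stable partition (strong bisimilarity classes):
  B0 = {s0}
  B1 = {s1}
  B2 = {s2, t2}
  B3 = {t0}
  B4 = {t1}
s0 ∈ B0, t0 ∈ B3 → different blocks

not bisimilar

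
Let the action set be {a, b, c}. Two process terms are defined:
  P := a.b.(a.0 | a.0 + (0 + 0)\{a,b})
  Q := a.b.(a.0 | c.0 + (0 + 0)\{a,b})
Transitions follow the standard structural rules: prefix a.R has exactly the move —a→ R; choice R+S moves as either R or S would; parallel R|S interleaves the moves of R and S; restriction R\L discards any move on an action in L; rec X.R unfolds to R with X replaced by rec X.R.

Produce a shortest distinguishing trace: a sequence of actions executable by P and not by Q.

LTS(P): 6 reachable states
  s0 = a.b.(a.0 | a.0 + (0 + 0)\{a,b}) → --a--▸ s1
  s1 = b.(a.0 | a.0 + (0 + 0)\{a,b}) → --b--▸ s2
  s2 = a.0 | a.0 + (0 + 0)\{a,b} → --a--▸ s3, --a--▸ s4
  s3 = 0 | a.0 → --a--▸ s5
  s4 = a.0 | 0 → --a--▸ s5
  s5 = 0 | 0 → stopped
LTS(Q): 6 reachable states
  t0 = a.b.(a.0 | c.0 + (0 + 0)\{a,b}) → --a--▸ t1
  t1 = b.(a.0 | c.0 + (0 + 0)\{a,b}) → --b--▸ t2
  t2 = a.0 | c.0 + (0 + 0)\{a,b} → --a--▸ t3, --c--▸ t4
  t3 = 0 | c.0 → --c--▸ t5
  t4 = a.0 | 0 → --a--▸ t5
  t5 = 0 | 0 → stopped
Trace ⟨abaa⟩ through P, begin at {s0}:
  after a @ step 1: {s1}
  after b @ step 2: {s2}
  after a @ step 3: {s3, s4}
  after a @ step 4: {s5}
  ✓ P
Trace ⟨abaa⟩ through Q, begin at {t0}:
  after a @ step 1: {t1}
  after b @ step 2: {t2}
  after a @ step 3: {t3}
  after a @ step 4: no successor for Q

abaa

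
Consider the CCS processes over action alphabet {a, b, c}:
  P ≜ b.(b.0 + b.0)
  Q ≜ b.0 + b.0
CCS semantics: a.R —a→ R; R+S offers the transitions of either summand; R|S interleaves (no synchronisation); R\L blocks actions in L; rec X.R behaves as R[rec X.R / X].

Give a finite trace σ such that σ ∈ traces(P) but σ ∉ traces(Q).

bb

P's transition system — 3 states:
  s0 = b.(b.0 + b.0) | —b→ s1
  s1 = b.0 + b.0 | —b→ s2
  s2 = 0 | (no moves)
Q's transition system — 2 states:
  t0 = b.0 + b.0 | —b→ t1
  t1 = 0 | (no moves)
Run σ = ⟨bb⟩ on P: start {s0}
  after b @ step 1: {s1}
  after b @ step 2: {s2}
  ✓ P
Run σ = ⟨bb⟩ on Q: start {t0}
  after b @ step 1: {t1}
  after b @ step 2: ∅ (Q stuck)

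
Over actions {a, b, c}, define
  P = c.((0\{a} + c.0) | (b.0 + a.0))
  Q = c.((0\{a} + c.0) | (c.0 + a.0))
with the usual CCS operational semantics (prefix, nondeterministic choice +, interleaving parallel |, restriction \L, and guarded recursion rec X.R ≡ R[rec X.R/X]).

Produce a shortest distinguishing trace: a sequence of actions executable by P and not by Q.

cb

Reachable graph of P (5 states):
  m0 = c.((0\{a} + c.0) | (b.0 + a.0)) → =c=> m1
  m1 = (0\{a} + c.0) | (b.0 + a.0) → =a=> m2, =b=> m2, =c=> m3
  m2 = (0\{a} + c.0) | 0 → =c=> m4
  m3 = 0 | (b.0 + a.0) → =a=> m4, =b=> m4
  m4 = 0 | 0 → (no moves)
Reachable graph of Q (5 states):
  n0 = c.((0\{a} + c.0) | (c.0 + a.0)) → =c=> n1
  n1 = (0\{a} + c.0) | (c.0 + a.0) → =a=> n2, =c=> n2, =c=> n3
  n2 = (0\{a} + c.0) | 0 → =c=> n4
  n3 = 0 | (c.0 + a.0) → =a=> n4, =c=> n4
  n4 = 0 | 0 → (no moves)
Executing cb from P (initial set {m0}):
  [1] c ⇒ {m1}
  [2] b ⇒ {m2}
  — P admits the full trace.
Executing cb from Q (initial set {n0}):
  [1] c ⇒ {n1}
  [2] b ⇒ no successor for Q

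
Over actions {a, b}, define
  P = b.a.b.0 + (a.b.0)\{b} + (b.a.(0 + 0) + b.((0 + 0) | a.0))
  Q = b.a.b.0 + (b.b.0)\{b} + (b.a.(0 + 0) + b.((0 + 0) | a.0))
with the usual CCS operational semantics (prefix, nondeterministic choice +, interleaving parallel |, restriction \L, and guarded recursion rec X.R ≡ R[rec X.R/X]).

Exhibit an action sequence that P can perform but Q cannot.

a

Reachable graph of P (9 states):
  p0 = b.a.b.0 + (a.b.0)\{b} + (b.a.(0 + 0) + b.((0 + 0) | a.0)) :: --a--▸ p1, --b--▸ p2, --b--▸ p3, --b--▸ p4
  p1 = (b.0)\{b} :: ·
  p2 = (0 + 0) | a.0 :: --a--▸ p5
  p3 = a.(0 + 0) :: --a--▸ p6
  p4 = a.b.0 :: --a--▸ p7
  p5 = (0 + 0) | 0 :: ·
  p6 = 0 + 0 :: ·
  p7 = b.0 :: --b--▸ p8
  p8 = 0 :: ·
Reachable graph of Q (8 states):
  q0 = b.a.b.0 + (b.b.0)\{b} + (b.a.(0 + 0) + b.((0 + 0) | a.0)) :: --b--▸ q1, --b--▸ q2, --b--▸ q3
  q1 = (0 + 0) | a.0 :: --a--▸ q4
  q2 = a.(0 + 0) :: --a--▸ q5
  q3 = a.b.0 :: --a--▸ q6
  q4 = (0 + 0) | 0 :: ·
  q5 = 0 + 0 :: ·
  q6 = b.0 :: --b--▸ q7
  q7 = 0 :: ·
Executing a from P (initial set {p0}):
  step 1 (a): {p1}
  ✓ P
Executing a from Q (initial set {q0}):
  step 1 (a): ∅ (Q stuck)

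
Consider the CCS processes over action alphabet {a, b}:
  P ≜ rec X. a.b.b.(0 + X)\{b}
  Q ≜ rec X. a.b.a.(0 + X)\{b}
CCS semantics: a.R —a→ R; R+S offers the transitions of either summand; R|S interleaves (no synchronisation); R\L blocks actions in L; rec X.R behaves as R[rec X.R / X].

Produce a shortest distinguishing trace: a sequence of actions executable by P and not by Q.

abb

P's transition system — 5 states:
  s0 = rec X. a.b.b.(0 + X)\{b} has moves —a→ s1
  s1 = b.b.(0 + (rec X. a.b.b.(0 + X)\{b}))\{b} has moves —b→ s2
  s2 = b.(0 + (rec X. a.b.b.(0 + X)\{b}))\{b} has moves —b→ s3
  s3 = (0 + (rec X. a.b.b.(0 + X)\{b}))\{b} has moves —a→ s4
  s4 = (b.b.(0 + (rec X. a.b.b.(0 + X)\{b}))\{b})\{b} has moves (no moves)
Q's transition system — 5 states:
  t0 = rec X. a.b.a.(0 + X)\{b} has moves —a→ t1
  t1 = b.a.(0 + (rec X. a.b.a.(0 + X)\{b}))\{b} has moves —b→ t2
  t2 = a.(0 + (rec X. a.b.a.(0 + X)\{b}))\{b} has moves —a→ t3
  t3 = (0 + (rec X. a.b.a.(0 + X)\{b}))\{b} has moves —a→ t4
  t4 = (b.a.(0 + (rec X. a.b.a.(0 + X)\{b}))\{b})\{b} has moves (no moves)
Run σ = ⟨abb⟩ on P: start {s0}
  after a @ step 1: {s1}
  after b @ step 2: {s2}
  after b @ step 3: {s3}
  P completes σ.
Run σ = ⟨abb⟩ on Q: start {t0}
  after a @ step 1: {t1}
  after b @ step 2: {t2}
  after b @ step 3: ∅  — Q cannot continue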